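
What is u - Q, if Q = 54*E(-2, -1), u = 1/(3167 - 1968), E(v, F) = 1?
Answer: -64745/1199 ≈ -53.999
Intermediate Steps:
u = 1/1199 ≈ 0.00083403
Q = 54 (Q = 54*1 = 54)
u - Q = 1/1199 - 1*54 = 1/1199 - 54 = -64745/1199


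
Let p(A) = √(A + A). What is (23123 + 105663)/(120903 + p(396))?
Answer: 741457798/696073077 - 36796*√22/696073077 ≈ 1.0650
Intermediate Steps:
p(A) = √2*√A (p(A) = √(2*A) = √2*√A)
(23123 + 105663)/(120903 + p(396)) = (23123 + 105663)/(120903 + √2*√396) = 128786/(120903 + √2*(6*√11)) = 128786/(120903 + 6*√22)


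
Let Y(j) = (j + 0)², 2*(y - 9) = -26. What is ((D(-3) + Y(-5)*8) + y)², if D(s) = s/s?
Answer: 38809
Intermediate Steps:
D(s) = 1
y = -4 (y = 9 + (½)*(-26) = 9 - 13 = -4)
Y(j) = j²
((D(-3) + Y(-5)*8) + y)² = ((1 + (-5)²*8) - 4)² = ((1 + 25*8) - 4)² = ((1 + 200) - 4)² = (201 - 4)² = 197² = 38809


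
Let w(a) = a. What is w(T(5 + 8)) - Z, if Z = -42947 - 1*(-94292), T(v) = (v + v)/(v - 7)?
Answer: -154022/3 ≈ -51341.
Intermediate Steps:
T(v) = 2*v/(-7 + v) (T(v) = (2*v)/(-7 + v) = 2*v/(-7 + v))
Z = 51345 (Z = -42947 + 94292 = 51345)
w(T(5 + 8)) - Z = 2*(5 + 8)/(-7 + (5 + 8)) - 1*51345 = 2*13/(-7 + 13) - 51345 = 2*13/6 - 51345 = 2*13*(⅙) - 51345 = 13/3 - 51345 = -154022/3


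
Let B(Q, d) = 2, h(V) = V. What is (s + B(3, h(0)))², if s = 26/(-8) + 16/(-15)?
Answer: 19321/3600 ≈ 5.3669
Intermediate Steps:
s = -259/60 (s = 26*(-⅛) + 16*(-1/15) = -13/4 - 16/15 = -259/60 ≈ -4.3167)
(s + B(3, h(0)))² = (-259/60 + 2)² = (-139/60)² = 19321/3600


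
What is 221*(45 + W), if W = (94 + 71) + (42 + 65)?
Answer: 70057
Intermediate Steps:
W = 272 (W = 165 + 107 = 272)
221*(45 + W) = 221*(45 + 272) = 221*317 = 70057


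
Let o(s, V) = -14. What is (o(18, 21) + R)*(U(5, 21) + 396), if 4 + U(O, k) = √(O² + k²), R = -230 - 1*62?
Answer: -119952 - 306*√466 ≈ -1.2656e+5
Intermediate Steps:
R = -292 (R = -230 - 62 = -292)
U(O, k) = -4 + √(O² + k²)
(o(18, 21) + R)*(U(5, 21) + 396) = (-14 - 292)*((-4 + √(5² + 21²)) + 396) = -306*((-4 + √(25 + 441)) + 396) = -306*((-4 + √466) + 396) = -306*(392 + √466) = -119952 - 306*√466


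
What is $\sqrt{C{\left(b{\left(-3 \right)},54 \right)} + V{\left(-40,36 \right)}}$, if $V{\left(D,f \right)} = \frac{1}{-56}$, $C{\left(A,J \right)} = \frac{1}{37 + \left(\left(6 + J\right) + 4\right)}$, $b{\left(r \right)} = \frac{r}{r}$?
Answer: $\frac{3 i \sqrt{7070}}{2828} \approx 0.089197 i$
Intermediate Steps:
$b{\left(r \right)} = 1$
$C{\left(A,J \right)} = \frac{1}{47 + J}$ ($C{\left(A,J \right)} = \frac{1}{37 + \left(10 + J\right)} = \frac{1}{47 + J}$)
$V{\left(D,f \right)} = - \frac{1}{56}$
$\sqrt{C{\left(b{\left(-3 \right)},54 \right)} + V{\left(-40,36 \right)}} = \sqrt{\frac{1}{47 + 54} - \frac{1}{56}} = \sqrt{\frac{1}{101} - \frac{1}{56}} = \sqrt{- \frac{45}{5656}} = \frac{3 i \sqrt{7070}}{2828}$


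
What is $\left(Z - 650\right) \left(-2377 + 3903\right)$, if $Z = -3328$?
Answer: $-6070428$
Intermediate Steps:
$\left(Z - 650\right) \left(-2377 + 3903\right) = \left(-3328 - 650\right) \left(-2377 + 3903\right) = \left(-3328 - 650\right) 1526 = \left(-3978\right) 1526 = -6070428$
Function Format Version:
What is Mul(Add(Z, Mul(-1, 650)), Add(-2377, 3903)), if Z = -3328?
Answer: -6070428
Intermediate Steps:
Mul(Add(Z, Mul(-1, 650)), Add(-2377, 3903)) = Mul(Add(-3328, Mul(-1, 650)), Add(-2377, 3903)) = Mul(Add(-3328, -650), 1526) = Mul(-3978, 1526) = -6070428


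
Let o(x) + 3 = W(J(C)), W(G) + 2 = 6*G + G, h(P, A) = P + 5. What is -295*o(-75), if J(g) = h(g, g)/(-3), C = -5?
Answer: 1475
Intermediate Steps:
h(P, A) = 5 + P
J(g) = -5/3 - g/3 (J(g) = (5 + g)/(-3) = (5 + g)*(-⅓) = -5/3 - g/3)
W(G) = -2 + 7*G (W(G) = -2 + (6*G + G) = -2 + 7*G)
o(x) = -5 (o(x) = -3 + (-2 + 7*(-5/3 - ⅓*(-5))) = -3 + (-2 + 7*(-5/3 + 5/3)) = -3 + (-2 + 7*0) = -3 + (-2 + 0) = -3 - 2 = -5)
-295*o(-75) = -295*(-5) = 1475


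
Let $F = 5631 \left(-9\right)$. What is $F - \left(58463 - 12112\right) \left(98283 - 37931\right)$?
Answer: $-2797426231$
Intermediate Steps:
$F = -50679$
$F - \left(58463 - 12112\right) \left(98283 - 37931\right) = -50679 - \left(58463 - 12112\right) \left(98283 - 37931\right) = -50679 - 46351 \cdot 60352 = -50679 - 2797375552 = -2797426231$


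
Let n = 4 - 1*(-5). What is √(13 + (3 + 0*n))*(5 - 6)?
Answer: -4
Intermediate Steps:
n = 9 (n = 4 + 5 = 9)
√(13 + (3 + 0*n))*(5 - 6) = √(13 + (3 + 0*9))*(5 - 6) = √(13 + (3 + 0))*(-1) = √(13 + 3)*(-1) = √16*(-1) = 4*(-1) = -4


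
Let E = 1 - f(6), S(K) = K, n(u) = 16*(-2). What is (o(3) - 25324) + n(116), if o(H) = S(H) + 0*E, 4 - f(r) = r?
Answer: -25353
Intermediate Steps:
n(u) = -32
f(r) = 4 - r
E = 3 (E = 1 - (4 - 1*6) = 1 - (4 - 6) = 1 - 1*(-2) = 1 + 2 = 3)
o(H) = H (o(H) = H + 0*3 = H + 0 = H)
(o(3) - 25324) + n(116) = (3 - 25324) - 32 = -25321 - 32 = -25353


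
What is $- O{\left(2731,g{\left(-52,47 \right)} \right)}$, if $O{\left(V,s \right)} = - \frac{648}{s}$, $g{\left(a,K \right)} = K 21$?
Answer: $\frac{216}{329} \approx 0.65654$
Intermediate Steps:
$g{\left(a,K \right)} = 21 K$
$- O{\left(2731,g{\left(-52,47 \right)} \right)} = - \frac{-648}{21 \cdot 47} = - \frac{-648}{987} = \left(-1\right) \left(- \frac{216}{329}\right) = \frac{216}{329}$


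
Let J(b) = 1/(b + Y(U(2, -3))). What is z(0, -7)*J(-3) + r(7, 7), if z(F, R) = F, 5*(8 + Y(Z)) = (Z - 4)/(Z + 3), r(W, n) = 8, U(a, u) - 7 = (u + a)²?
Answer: 8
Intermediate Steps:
U(a, u) = 7 + (a + u)² (U(a, u) = 7 + (u + a)² = 7 + (a + u)²)
Y(Z) = -8 + (-4 + Z)/(5*(3 + Z)) (Y(Z) = -8 + ((Z - 4)/(Z + 3))/5 = -8 + ((-4 + Z)/(3 + Z))/5 = -8 + (-4 + Z)/(5*(3 + Z)))
J(b) = 1/(-436/55 + b) (J(b) = 1/(b + (-124 - 39*(7 + (2 - 3)²))/(5*(3 + (7 + (2 - 3)²)))) = 1/(b + (-124 - 39*(7 + (-1)²))/(5*(3 + (7 + (-1)²)))) = 1/(b + (-124 - 39*(7 + 1))/(5*(3 + (7 + 1)))) = 1/(b + (-124 - 39*8)/(5*(3 + 8))) = 1/(b + (⅕)*(-124 - 312)/11) = 1/(b + (⅕)*(1/11)*(-436)) = 1/(b - 436/55) = 1/(-436/55 + b))
z(0, -7)*J(-3) + r(7, 7) = 0*(55/(-436 + 55*(-3))) + 8 = 0*(55/(-436 - 165)) + 8 = 0*(55/(-601)) + 8 = 0*(55*(-1/601)) + 8 = 0*(-55/601) + 8 = 0 + 8 = 8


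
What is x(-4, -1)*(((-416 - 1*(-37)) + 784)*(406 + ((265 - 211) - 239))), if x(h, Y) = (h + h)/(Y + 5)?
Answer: -179010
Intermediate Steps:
x(h, Y) = 2*h/(5 + Y) (x(h, Y) = (2*h)/(5 + Y) = 2*h/(5 + Y))
x(-4, -1)*(((-416 - 1*(-37)) + 784)*(406 + ((265 - 211) - 239))) = (2*(-4)/(5 - 1))*(((-416 - 1*(-37)) + 784)*(406 + ((265 - 211) - 239))) = (2*(-4)/4)*(((-416 + 37) + 784)*(406 + (54 - 239))) = (2*(-4)*(¼))*((-379 + 784)*(406 - 185)) = -810*221 = -2*89505 = -179010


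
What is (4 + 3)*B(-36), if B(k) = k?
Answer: -252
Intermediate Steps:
(4 + 3)*B(-36) = (4 + 3)*(-36) = 7*(-36) = -252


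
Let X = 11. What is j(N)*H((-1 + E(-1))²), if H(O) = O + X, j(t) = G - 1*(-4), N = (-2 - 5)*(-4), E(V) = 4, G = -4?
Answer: 0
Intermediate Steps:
N = 28 (N = -7*(-4) = 28)
j(t) = 0 (j(t) = -4 - 1*(-4) = -4 + 4 = 0)
H(O) = 11 + O (H(O) = O + 11 = 11 + O)
j(N)*H((-1 + E(-1))²) = 0*(11 + (-1 + 4)²) = 0*(11 + 3²) = 0*(11 + 9) = 0*20 = 0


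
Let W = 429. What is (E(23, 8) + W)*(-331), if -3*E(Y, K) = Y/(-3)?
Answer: -1285604/9 ≈ -1.4285e+5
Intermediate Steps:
E(Y, K) = Y/9 (E(Y, K) = -Y/(3*(-3)) = -Y*(-1)/(3*3) = -(-1)*Y/9 = Y/9)
(E(23, 8) + W)*(-331) = ((⅑)*23 + 429)*(-331) = (23/9 + 429)*(-331) = (3884/9)*(-331) = -1285604/9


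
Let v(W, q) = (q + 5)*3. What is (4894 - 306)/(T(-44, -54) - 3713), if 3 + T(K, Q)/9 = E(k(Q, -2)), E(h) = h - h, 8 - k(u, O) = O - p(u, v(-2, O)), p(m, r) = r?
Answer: -1147/935 ≈ -1.2267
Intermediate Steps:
v(W, q) = 15 + 3*q (v(W, q) = (5 + q)*3 = 15 + 3*q)
k(u, O) = 23 + 2*O (k(u, O) = 8 - (O - (15 + 3*O)) = 8 - (O + (-15 - 3*O)) = 8 - (-15 - 2*O) = 8 + (15 + 2*O) = 23 + 2*O)
E(h) = 0
T(K, Q) = -27 (T(K, Q) = -27 + 9*0 = -27 + 0 = -27)
(4894 - 306)/(T(-44, -54) - 3713) = (4894 - 306)/(-27 - 3713) = 4588/(-3740) = 4588*(-1/3740) = -1147/935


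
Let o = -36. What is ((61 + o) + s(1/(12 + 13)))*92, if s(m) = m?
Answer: 57592/25 ≈ 2303.7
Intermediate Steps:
((61 + o) + s(1/(12 + 13)))*92 = ((61 - 36) + 1/(12 + 13))*92 = (25 + 1/25)*92 = (626/25)*92 = 57592/25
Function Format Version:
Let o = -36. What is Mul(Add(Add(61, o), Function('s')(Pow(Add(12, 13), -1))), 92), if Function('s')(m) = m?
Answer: Rational(57592, 25) ≈ 2303.7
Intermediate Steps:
Mul(Add(Add(61, o), Function('s')(Pow(Add(12, 13), -1))), 92) = Mul(Add(Add(61, -36), Pow(Add(12, 13), -1)), 92) = Mul(Add(25, Pow(25, -1)), 92) = Mul(Add(25, Rational(1, 25)), 92) = Mul(Rational(626, 25), 92) = Rational(57592, 25)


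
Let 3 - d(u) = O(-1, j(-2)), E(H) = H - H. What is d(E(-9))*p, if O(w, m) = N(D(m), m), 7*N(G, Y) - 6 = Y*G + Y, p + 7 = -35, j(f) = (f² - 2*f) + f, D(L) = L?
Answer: 162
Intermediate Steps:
E(H) = 0
j(f) = f² - f
p = -42 (p = -7 - 35 = -42)
N(G, Y) = 6/7 + Y/7 + G*Y/7 (N(G, Y) = 6/7 + (Y*G + Y)/7 = 6/7 + (G*Y + Y)/7 = 6/7 + (Y + G*Y)/7 = 6/7 + (Y/7 + G*Y/7) = 6/7 + Y/7 + G*Y/7)
O(w, m) = 6/7 + m/7 + m²/7 (O(w, m) = 6/7 + m/7 + m*m/7 = 6/7 + m/7 + m²/7)
d(u) = -27/7 (d(u) = 3 - (6/7 + (-2*(-1 - 2))/7 + (-2*(-1 - 2))²/7) = 3 - (6/7 + (-2*(-3))/7 + (-2*(-3))²/7) = 3 - (6/7 + (⅐)*6 + (⅐)*6²) = 3 - (6/7 + 6/7 + (⅐)*36) = 3 - (6/7 + 6/7 + 36/7) = 3 - 1*48/7 = 3 - 48/7 = -27/7)
d(E(-9))*p = -27/7*(-42) = 162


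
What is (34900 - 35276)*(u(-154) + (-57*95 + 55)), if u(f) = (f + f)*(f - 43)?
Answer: -20798816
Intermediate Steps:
u(f) = 2*f*(-43 + f) (u(f) = (2*f)*(-43 + f) = 2*f*(-43 + f))
(34900 - 35276)*(u(-154) + (-57*95 + 55)) = (34900 - 35276)*(2*(-154)*(-43 - 154) + (-57*95 + 55)) = -376*(2*(-154)*(-197) + (-5415 + 55)) = -376*(60676 - 5360) = -376*55316 = -20798816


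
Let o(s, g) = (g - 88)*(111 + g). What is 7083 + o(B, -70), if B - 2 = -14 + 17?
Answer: 605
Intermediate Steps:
B = 5 (B = 2 + (-14 + 17) = 2 + 3 = 5)
o(s, g) = (-88 + g)*(111 + g)
7083 + o(B, -70) = 7083 + (-9768 + (-70)² + 23*(-70)) = 7083 + (-9768 + 4900 - 1610) = 7083 - 6478 = 605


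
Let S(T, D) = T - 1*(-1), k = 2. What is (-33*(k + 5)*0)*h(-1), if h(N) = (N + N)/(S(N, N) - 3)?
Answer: 0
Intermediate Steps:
S(T, D) = 1 + T (S(T, D) = T + 1 = 1 + T)
h(N) = 2*N/(-2 + N) (h(N) = (N + N)/((1 + N) - 3) = (2*N)/(-2 + N) = 2*N/(-2 + N))
(-33*(k + 5)*0)*h(-1) = (-33*(2 + 5)*0)*(2*(-1)/(-2 - 1)) = (-231*0)*(2*(-1)/(-3)) = (-33*0)*(2*(-1)*(-1/3)) = 0*(2/3) = 0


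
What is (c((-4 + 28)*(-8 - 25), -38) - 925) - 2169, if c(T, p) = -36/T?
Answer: -68067/22 ≈ -3094.0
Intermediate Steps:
(c((-4 + 28)*(-8 - 25), -38) - 925) - 2169 = (-36*1/((-8 - 25)*(-4 + 28)) - 925) - 2169 = (-36/(24*(-33)) - 925) - 2169 = (-36/(-792) - 925) - 2169 = (-36*(-1/792) - 925) - 2169 = (1/22 - 925) - 2169 = -20349/22 - 2169 = -68067/22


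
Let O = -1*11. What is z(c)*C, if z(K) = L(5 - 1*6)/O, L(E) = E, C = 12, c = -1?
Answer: 12/11 ≈ 1.0909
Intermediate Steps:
O = -11
z(K) = 1/11 (z(K) = (5 - 1*6)/(-11) = (5 - 6)*(-1/11) = -1*(-1/11) = 1/11)
z(c)*C = (1/11)*12 = 12/11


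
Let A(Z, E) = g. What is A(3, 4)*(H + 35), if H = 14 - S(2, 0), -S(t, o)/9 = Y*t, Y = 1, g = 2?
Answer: 134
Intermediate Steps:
A(Z, E) = 2
S(t, o) = -9*t
H = 32 (H = 14 - (-9)*2 = 14 - 1*(-18) = 14 + 18 = 32)
A(3, 4)*(H + 35) = 2*(32 + 35) = 2*67 = 134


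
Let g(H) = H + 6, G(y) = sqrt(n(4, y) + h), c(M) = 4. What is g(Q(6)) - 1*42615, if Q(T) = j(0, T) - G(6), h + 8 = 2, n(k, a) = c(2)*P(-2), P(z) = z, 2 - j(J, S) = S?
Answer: -42613 - I*sqrt(14) ≈ -42613.0 - 3.7417*I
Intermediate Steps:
j(J, S) = 2 - S
n(k, a) = -8 (n(k, a) = 4*(-2) = -8)
h = -6 (h = -8 + 2 = -6)
G(y) = I*sqrt(14) (G(y) = sqrt(-8 - 6) = sqrt(-14) = I*sqrt(14))
Q(T) = 2 - T - I*sqrt(14) (Q(T) = (2 - T) - I*sqrt(14) = 2 - T - I*sqrt(14))
g(H) = 6 + H
g(Q(6)) - 1*42615 = (6 + (2 - 1*6 - I*sqrt(14))) - 1*42615 = (6 + (2 - 6 - I*sqrt(14))) - 42615 = (6 + (-4 - I*sqrt(14))) - 42615 = (2 - I*sqrt(14)) - 42615 = -42613 - I*sqrt(14)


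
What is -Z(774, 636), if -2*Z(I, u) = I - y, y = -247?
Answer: 1021/2 ≈ 510.50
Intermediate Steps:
Z(I, u) = -247/2 - I/2 (Z(I, u) = -(I - 1*(-247))/2 = -(I + 247)/2 = -(247 + I)/2 = -247/2 - I/2)
-Z(774, 636) = -(-247/2 - ½*774) = -(-247/2 - 387) = -1*(-1021/2) = 1021/2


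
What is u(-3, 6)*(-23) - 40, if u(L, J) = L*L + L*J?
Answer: 167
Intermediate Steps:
u(L, J) = L**2 + J*L
u(-3, 6)*(-23) - 40 = -3*(6 - 3)*(-23) - 40 = -3*3*(-23) - 40 = -9*(-23) - 40 = 207 - 40 = 167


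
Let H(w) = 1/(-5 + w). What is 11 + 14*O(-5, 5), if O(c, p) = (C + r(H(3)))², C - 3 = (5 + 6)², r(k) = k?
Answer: 427085/2 ≈ 2.1354e+5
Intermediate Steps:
C = 124 (C = 3 + (5 + 6)² = 3 + 11² = 3 + 121 = 124)
O(c, p) = 61009/4 (O(c, p) = (124 + 1/(-5 + 3))² = (124 + 1/(-2))² = (124 - ½)² = (247/2)² = 61009/4)
11 + 14*O(-5, 5) = 11 + 14*(61009/4) = 11 + 427063/2 = 427085/2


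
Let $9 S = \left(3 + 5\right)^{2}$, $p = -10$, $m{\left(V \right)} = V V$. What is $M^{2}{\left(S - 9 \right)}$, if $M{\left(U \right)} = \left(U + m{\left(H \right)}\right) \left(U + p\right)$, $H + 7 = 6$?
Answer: $\frac{732736}{6561} \approx 111.68$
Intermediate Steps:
$H = -1$ ($H = -7 + 6 = -1$)
$m{\left(V \right)} = V^{2}$
$S = \frac{64}{9}$ ($S = \frac{\left(3 + 5\right)^{2}}{9} = \frac{8^{2}}{9} = \frac{1}{9} \cdot 64 = \frac{64}{9} \approx 7.1111$)
$M{\left(U \right)} = \left(1 + U\right) \left(-10 + U\right)$ ($M{\left(U \right)} = \left(U + \left(-1\right)^{2}\right) \left(U - 10\right) = \left(U + 1\right) \left(-10 + U\right) = \left(1 + U\right) \left(-10 + U\right)$)
$M^{2}{\left(S - 9 \right)} = \left(-10 + \left(\frac{64}{9} - 9\right)^{2} - 9 \left(\frac{64}{9} - 9\right)\right)^{2} = \left(-10 + \left(- \frac{17}{9}\right)^{2} - -17\right)^{2} = \left(-10 + \frac{289}{81} + 17\right)^{2} = \left(\frac{856}{81}\right)^{2} = \frac{732736}{6561}$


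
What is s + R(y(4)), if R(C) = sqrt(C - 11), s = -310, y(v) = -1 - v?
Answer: -310 + 4*I ≈ -310.0 + 4.0*I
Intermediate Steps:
R(C) = sqrt(-11 + C)
s + R(y(4)) = -310 + sqrt(-11 + (-1 - 1*4)) = -310 + sqrt(-11 + (-1 - 4)) = -310 + sqrt(-11 - 5) = -310 + sqrt(-16) = -310 + 4*I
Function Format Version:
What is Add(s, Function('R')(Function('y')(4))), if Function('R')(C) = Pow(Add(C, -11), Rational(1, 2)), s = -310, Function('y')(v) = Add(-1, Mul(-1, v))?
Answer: Add(-310, Mul(4, I)) ≈ Add(-310.00, Mul(4.0000, I))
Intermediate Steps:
Function('R')(C) = Pow(Add(-11, C), Rational(1, 2))
Add(s, Function('R')(Function('y')(4))) = Add(-310, Pow(Add(-11, Add(-1, Mul(-1, 4))), Rational(1, 2))) = Add(-310, Pow(Add(-11, Add(-1, -4)), Rational(1, 2))) = Add(-310, Pow(Add(-11, -5), Rational(1, 2))) = Add(-310, Pow(-16, Rational(1, 2))) = Add(-310, Mul(4, I))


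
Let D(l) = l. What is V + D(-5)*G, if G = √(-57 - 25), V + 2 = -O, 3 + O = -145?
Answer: 146 - 5*I*√82 ≈ 146.0 - 45.277*I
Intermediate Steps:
O = -148 (O = -3 - 145 = -148)
V = 146 (V = -2 - 1*(-148) = -2 + 148 = 146)
G = I*√82 (G = √(-82) = I*√82 ≈ 9.0554*I)
V + D(-5)*G = 146 - 5*I*√82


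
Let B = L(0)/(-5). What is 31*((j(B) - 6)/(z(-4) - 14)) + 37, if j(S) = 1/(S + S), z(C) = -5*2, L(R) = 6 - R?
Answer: 13043/288 ≈ 45.288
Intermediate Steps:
z(C) = -10
B = -6/5 (B = (6 - 1*0)/(-5) = (6 + 0)*(-⅕) = 6*(-⅕) = -6/5 ≈ -1.2000)
j(S) = 1/(2*S)
31*((j(B) - 6)/(z(-4) - 14)) + 37 = 31*((1/(2*(-6/5)) - 6)/(-10 - 14)) + 37 = 31*(((½)*(-⅚) - 6)/(-24)) + 37 = 31*((-5/12 - 6)*(-1/24)) + 37 = 31*(-77/12*(-1/24)) + 37 = 31*(77/288) + 37 = 2387/288 + 37 = 13043/288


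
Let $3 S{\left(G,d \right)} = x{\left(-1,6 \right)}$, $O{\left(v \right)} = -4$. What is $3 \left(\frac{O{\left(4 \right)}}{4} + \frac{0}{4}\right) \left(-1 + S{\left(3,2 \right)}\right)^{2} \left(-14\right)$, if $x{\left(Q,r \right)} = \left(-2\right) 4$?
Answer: $\frac{1694}{3} \approx 564.67$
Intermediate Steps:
$x{\left(Q,r \right)} = -8$
$S{\left(G,d \right)} = - \frac{8}{3}$ ($S{\left(G,d \right)} = \frac{1}{3} \left(-8\right) = - \frac{8}{3}$)
$3 \left(\frac{O{\left(4 \right)}}{4} + \frac{0}{4}\right) \left(-1 + S{\left(3,2 \right)}\right)^{2} \left(-14\right) = 3 \left(- \frac{4}{4} + \frac{0}{4}\right) \left(-1 - \frac{8}{3}\right)^{2} \left(-14\right) = 3 \left(\left(-4\right) \frac{1}{4} + 0 \cdot \frac{1}{4}\right) \left(- \frac{11}{3}\right)^{2} \left(-14\right) = 3 \left(-1 + 0\right) \frac{121}{9} \left(-14\right) = 3 \left(-1\right) \frac{121}{9} \left(-14\right) = \left(-3\right) \frac{121}{9} \left(-14\right) = \left(- \frac{121}{3}\right) \left(-14\right) = \frac{1694}{3}$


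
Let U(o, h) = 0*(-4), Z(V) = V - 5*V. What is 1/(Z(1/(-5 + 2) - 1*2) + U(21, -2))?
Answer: 3/28 ≈ 0.10714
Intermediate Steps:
Z(V) = -4*V
U(o, h) = 0
1/(Z(1/(-5 + 2) - 1*2) + U(21, -2)) = 1/(-4*(1/(-5 + 2) - 1*2) + 0) = 1/(-4*(1/(-3) - 2) + 0) = 1/(-4*(-⅓ - 2) + 0) = 1/(-4*(-7/3) + 0) = 1/(28/3 + 0) = 1/(28/3) = 3/28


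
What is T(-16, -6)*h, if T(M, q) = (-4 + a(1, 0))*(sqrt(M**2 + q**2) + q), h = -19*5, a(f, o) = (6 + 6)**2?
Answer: 79800 - 26600*sqrt(73) ≈ -1.4747e+5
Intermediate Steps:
a(f, o) = 144 (a(f, o) = 12**2 = 144)
h = -95
T(M, q) = 140*q + 140*sqrt(M**2 + q**2) (T(M, q) = (-4 + 144)*(sqrt(M**2 + q**2) + q) = 140*(q + sqrt(M**2 + q**2)) = 140*q + 140*sqrt(M**2 + q**2))
T(-16, -6)*h = (140*(-6) + 140*sqrt((-16)**2 + (-6)**2))*(-95) = (-840 + 140*sqrt(256 + 36))*(-95) = (-840 + 140*sqrt(292))*(-95) = (-840 + 140*(2*sqrt(73)))*(-95) = (-840 + 280*sqrt(73))*(-95) = 79800 - 26600*sqrt(73)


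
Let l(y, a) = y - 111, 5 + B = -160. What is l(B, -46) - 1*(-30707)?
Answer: 30431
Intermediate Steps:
B = -165 (B = -5 - 160 = -165)
l(y, a) = -111 + y
l(B, -46) - 1*(-30707) = (-111 - 165) - 1*(-30707) = -276 + 30707 = 30431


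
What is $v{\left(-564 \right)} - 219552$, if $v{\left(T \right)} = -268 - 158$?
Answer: $-219978$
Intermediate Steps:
$v{\left(T \right)} = -426$
$v{\left(-564 \right)} - 219552 = -426 - 219552 = -219978$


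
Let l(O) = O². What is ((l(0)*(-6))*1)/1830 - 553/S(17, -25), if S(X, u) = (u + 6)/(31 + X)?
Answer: 26544/19 ≈ 1397.1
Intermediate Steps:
S(X, u) = (6 + u)/(31 + X)
((l(0)*(-6))*1)/1830 - 553/S(17, -25) = ((0²*(-6))*1)/1830 - 553*(31 + 17)/(6 - 25) = ((0*(-6))*1)*(1/1830) - 553/(-19/48) = (0*1)*(1/1830) - 553/((1/48)*(-19)) = 0*(1/1830) - 553/(-19/48) = 0 - 553*(-48/19) = 0 + 26544/19 = 26544/19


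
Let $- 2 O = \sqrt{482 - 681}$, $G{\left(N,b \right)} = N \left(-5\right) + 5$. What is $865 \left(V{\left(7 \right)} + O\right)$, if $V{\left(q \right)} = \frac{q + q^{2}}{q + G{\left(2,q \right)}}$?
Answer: $24220 - \frac{865 i \sqrt{199}}{2} \approx 24220.0 - 6101.2 i$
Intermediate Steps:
$G{\left(N,b \right)} = 5 - 5 N$ ($G{\left(N,b \right)} = - 5 N + 5 = 5 - 5 N$)
$V{\left(q \right)} = \frac{q + q^{2}}{-5 + q}$ ($V{\left(q \right)} = \frac{q + q^{2}}{q + \left(5 - 10\right)} = \frac{q + q^{2}}{q - 5} = \frac{q + q^{2}}{-5 + q}$)
$O = - \frac{i \sqrt{199}}{2}$ ($O = - \frac{\sqrt{482 - 681}}{2} = - \frac{\sqrt{-199}}{2} = - \frac{i \sqrt{199}}{2} \approx - 7.0534 i$)
$865 \left(V{\left(7 \right)} + O\right) = 865 \left(\frac{7 \left(1 + 7\right)}{-5 + 7} - \frac{i \sqrt{199}}{2}\right) = 865 \left(7 \cdot \frac{1}{2} \cdot 8 - \frac{i \sqrt{199}}{2}\right) = 865 \left(28 - \frac{i \sqrt{199}}{2}\right) = 24220 - \frac{865 i \sqrt{199}}{2}$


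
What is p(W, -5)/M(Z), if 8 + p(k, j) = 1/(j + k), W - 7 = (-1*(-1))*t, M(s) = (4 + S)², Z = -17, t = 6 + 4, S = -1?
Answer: -95/108 ≈ -0.87963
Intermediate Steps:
t = 10
M(s) = 9 (M(s) = (4 - 1)² = 3² = 9)
W = 17 (W = 7 - 1*(-1)*10 = 7 + 1*10 = 7 + 10 = 17)
p(k, j) = -8 + 1/(j + k)
p(W, -5)/M(Z) = ((1 - 8*(-5) - 8*17)/(-5 + 17))/9 = ((1 + 40 - 136)/12)*(⅑) = ((1/12)*(-95))*(⅑) = -95/12*⅑ = -95/108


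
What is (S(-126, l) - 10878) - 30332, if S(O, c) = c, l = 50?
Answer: -41160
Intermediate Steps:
(S(-126, l) - 10878) - 30332 = (50 - 10878) - 30332 = -10828 - 30332 = -41160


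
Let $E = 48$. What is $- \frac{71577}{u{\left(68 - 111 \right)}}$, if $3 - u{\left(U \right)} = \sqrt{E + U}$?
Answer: $- \frac{214731}{4} - \frac{71577 \sqrt{5}}{4} \approx -93696.0$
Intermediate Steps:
$u{\left(U \right)} = 3 - \sqrt{48 + U}$
$- \frac{71577}{u{\left(68 - 111 \right)}} = - \frac{71577}{3 - \sqrt{48 + \left(68 - 111\right)}} = - \frac{71577}{3 - \sqrt{48 - 43}} = - \frac{71577}{3 - \sqrt{5}}$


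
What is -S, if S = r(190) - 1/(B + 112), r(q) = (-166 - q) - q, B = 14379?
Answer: 7912087/14491 ≈ 546.00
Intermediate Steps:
r(q) = -166 - 2*q
S = -7912087/14491 (S = (-166 - 2*190) - 1/(14379 + 112) = (-166 - 380) - 1/14491 = -546 - 1*1/14491 = -546 - 1/14491 = -7912087/14491 ≈ -546.00)
-S = -1*(-7912087/14491) = 7912087/14491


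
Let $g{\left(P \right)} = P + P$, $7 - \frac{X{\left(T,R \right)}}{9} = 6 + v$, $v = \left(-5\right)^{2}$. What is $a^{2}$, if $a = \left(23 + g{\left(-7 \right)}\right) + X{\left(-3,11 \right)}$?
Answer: $42849$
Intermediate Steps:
$v = 25$
$X{\left(T,R \right)} = -216$ ($X{\left(T,R \right)} = 63 - 9 \left(6 + 25\right) = 63 - 279 = -216$)
$g{\left(P \right)} = 2 P$
$a = -207$ ($a = \left(23 + 2 \left(-7\right)\right) - 216 = \left(23 - 14\right) - 216 = 9 - 216 = -207$)
$a^{2} = \left(-207\right)^{2} = 42849$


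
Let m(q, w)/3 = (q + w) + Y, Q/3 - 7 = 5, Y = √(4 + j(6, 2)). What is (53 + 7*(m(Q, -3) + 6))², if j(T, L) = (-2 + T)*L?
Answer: 626236 + 66192*√3 ≈ 7.4088e+5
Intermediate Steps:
j(T, L) = L*(-2 + T)
Y = 2*√3 (Y = √(4 + 2*(-2 + 6)) = √(4 + 2*4) = √(4 + 8) = √12 = 2*√3 ≈ 3.4641)
Q = 36 (Q = 21 + 3*5 = 21 + 15 = 36)
m(q, w) = 3*q + 3*w + 6*√3 (m(q, w) = 3*((q + w) + 2*√3) = 3*(q + w + 2*√3) = 3*q + 3*w + 6*√3)
(53 + 7*(m(Q, -3) + 6))² = (53 + 7*((3*36 + 3*(-3) + 6*√3) + 6))² = (53 + 7*((108 - 9 + 6*√3) + 6))² = (53 + 7*((99 + 6*√3) + 6))² = (53 + 7*(105 + 6*√3))² = (53 + (735 + 42*√3))² = (788 + 42*√3)²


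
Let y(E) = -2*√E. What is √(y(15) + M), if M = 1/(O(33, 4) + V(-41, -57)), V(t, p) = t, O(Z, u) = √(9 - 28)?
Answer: √((1 - 2*√15*(-41 + I*√19))/(-41 + I*√19)) ≈ 0.00046 - 2.7875*I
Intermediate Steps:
O(Z, u) = I*√19 (O(Z, u) = √(-19) = I*√19)
M = 1/(-41 + I*√19) (M = 1/(I*√19 - 41) = 1/(-41 + I*√19) ≈ -0.024118 - 0.0025641*I)
√(y(15) + M) = √(-2*√15 + (-41/1700 - I*√19/1700)) = √(-41/1700 - 2*√15 - I*√19/1700)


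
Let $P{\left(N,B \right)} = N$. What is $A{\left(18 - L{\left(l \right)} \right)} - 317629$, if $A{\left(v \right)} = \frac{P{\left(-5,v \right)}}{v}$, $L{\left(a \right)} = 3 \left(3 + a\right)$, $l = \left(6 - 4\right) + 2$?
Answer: $- \frac{952882}{3} \approx -3.1763 \cdot 10^{5}$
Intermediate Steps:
$l = 4$ ($l = 2 + 2 = 4$)
$L{\left(a \right)} = 9 + 3 a$
$A{\left(v \right)} = - \frac{5}{v}$
$A{\left(18 - L{\left(l \right)} \right)} - 317629 = - \frac{5}{18 - \left(9 + 3 \cdot 4\right)} - 317629 = - \frac{5}{18 - \left(9 + 12\right)} - 317629 = - \frac{5}{18 - 21} - 317629 = - \frac{5}{-3} - 317629 = \left(-5\right) \left(- \frac{1}{3}\right) - 317629 = \frac{5}{3} - 317629 = - \frac{952882}{3}$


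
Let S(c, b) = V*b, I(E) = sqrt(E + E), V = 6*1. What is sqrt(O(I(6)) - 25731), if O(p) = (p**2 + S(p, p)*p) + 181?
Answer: I*sqrt(25466) ≈ 159.58*I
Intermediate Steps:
V = 6
I(E) = sqrt(2)*sqrt(E) (I(E) = sqrt(2*E) = sqrt(2)*sqrt(E))
S(c, b) = 6*b
O(p) = 181 + 7*p**2 (O(p) = (p**2 + (6*p)*p) + 181 = (p**2 + 6*p**2) + 181 = 7*p**2 + 181 = 181 + 7*p**2)
sqrt(O(I(6)) - 25731) = sqrt((181 + 7*(sqrt(2)*sqrt(6))**2) - 25731) = sqrt((181 + 7*(2*sqrt(3))**2) - 25731) = sqrt((181 + 7*12) - 25731) = sqrt((181 + 84) - 25731) = sqrt(265 - 25731) = sqrt(-25466) = I*sqrt(25466)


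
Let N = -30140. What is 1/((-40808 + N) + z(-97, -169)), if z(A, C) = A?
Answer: -1/71045 ≈ -1.4076e-5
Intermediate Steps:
1/((-40808 + N) + z(-97, -169)) = 1/((-40808 - 30140) - 97) = 1/(-70948 - 97) = 1/(-71045) = -1/71045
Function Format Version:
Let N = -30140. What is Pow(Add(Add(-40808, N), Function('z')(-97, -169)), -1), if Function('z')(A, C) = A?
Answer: Rational(-1, 71045) ≈ -1.4076e-5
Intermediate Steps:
Pow(Add(Add(-40808, N), Function('z')(-97, -169)), -1) = Pow(Add(Add(-40808, -30140), -97), -1) = Pow(Add(-70948, -97), -1) = Pow(-71045, -1) = Rational(-1, 71045)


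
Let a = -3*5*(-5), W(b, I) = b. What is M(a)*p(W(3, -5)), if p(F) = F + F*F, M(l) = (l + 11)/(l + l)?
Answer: 172/25 ≈ 6.8800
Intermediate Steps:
a = 75 (a = -15*(-5) = 75)
M(l) = (11 + l)/(2*l) (M(l) = (11 + l)/((2*l)) = (11 + l)*(1/(2*l)) = (11 + l)/(2*l))
p(F) = F + F²
M(a)*p(W(3, -5)) = ((½)*(11 + 75)/75)*(3*(1 + 3)) = ((½)*(1/75)*86)*(3*4) = (43/75)*12 = 172/25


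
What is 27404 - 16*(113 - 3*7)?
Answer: 25932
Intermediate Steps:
27404 - 16*(113 - 3*7) = 27404 - 16*(113 - 21) = 27404 - 16*92 = 27404 - 1472 = 25932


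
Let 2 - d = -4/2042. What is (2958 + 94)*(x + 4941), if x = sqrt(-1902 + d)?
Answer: 15079932 + 3052*I*sqrt(1980635858)/1021 ≈ 1.508e+7 + 1.3303e+5*I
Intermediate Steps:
d = 2044/1021 (d = 2 - (-4)/2042 = 2 - 1*(-2/1021) = 2 + 2/1021 = 2044/1021 ≈ 2.0020)
x = I*sqrt(1980635858)/1021 (x = sqrt(-1902 + 2044/1021) = sqrt(-1939898/1021) = I*sqrt(1980635858)/1021 ≈ 43.589*I)
(2958 + 94)*(x + 4941) = (2958 + 94)*(I*sqrt(1980635858)/1021 + 4941) = 3052*(4941 + I*sqrt(1980635858)/1021) = 15079932 + 3052*I*sqrt(1980635858)/1021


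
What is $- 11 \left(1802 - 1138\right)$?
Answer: $-7304$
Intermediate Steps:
$- 11 \left(1802 - 1138\right) = \left(-11\right) 664 = -7304$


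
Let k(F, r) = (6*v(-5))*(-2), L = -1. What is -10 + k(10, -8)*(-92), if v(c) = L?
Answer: -1114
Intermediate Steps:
v(c) = -1
k(F, r) = 12 (k(F, r) = (6*(-1))*(-2) = -6*(-2) = 12)
-10 + k(10, -8)*(-92) = -10 + 12*(-92) = -10 - 1104 = -1114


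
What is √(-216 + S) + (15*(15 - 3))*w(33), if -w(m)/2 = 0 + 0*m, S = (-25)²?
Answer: √409 ≈ 20.224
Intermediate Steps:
S = 625
w(m) = 0 (w(m) = -2*(0 + 0*m) = -2*(0 + 0) = -2*0 = 0)
√(-216 + S) + (15*(15 - 3))*w(33) = √(-216 + 625) + (15*(15 - 3))*0 = √409 + (15*12)*0 = √409 + 180*0 = √409 + 0 = √409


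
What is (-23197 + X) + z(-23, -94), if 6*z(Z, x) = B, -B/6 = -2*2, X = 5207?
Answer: -17986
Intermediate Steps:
B = 24 (B = -(-12)*2 = -6*(-4) = 24)
z(Z, x) = 4 (z(Z, x) = (⅙)*24 = 4)
(-23197 + X) + z(-23, -94) = (-23197 + 5207) + 4 = -17990 + 4 = -17986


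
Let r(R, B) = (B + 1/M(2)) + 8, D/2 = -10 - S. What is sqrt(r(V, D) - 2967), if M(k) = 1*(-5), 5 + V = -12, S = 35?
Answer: 33*I*sqrt(70)/5 ≈ 55.22*I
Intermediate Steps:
V = -17 (V = -5 - 12 = -17)
D = -90 (D = 2*(-10 - 1*35) = 2*(-10 - 35) = 2*(-45) = -90)
M(k) = -5
r(R, B) = 39/5 + B (r(R, B) = (B + 1/(-5)) + 8 = (B - 1/5) + 8 = (-1/5 + B) + 8 = 39/5 + B)
sqrt(r(V, D) - 2967) = sqrt((39/5 - 90) - 2967) = sqrt(-411/5 - 2967) = sqrt(-15246/5) = 33*I*sqrt(70)/5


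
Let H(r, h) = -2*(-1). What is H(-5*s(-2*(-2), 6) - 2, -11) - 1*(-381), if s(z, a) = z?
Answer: 383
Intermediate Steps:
H(r, h) = 2
H(-5*s(-2*(-2), 6) - 2, -11) - 1*(-381) = 2 - 1*(-381) = 2 + 381 = 383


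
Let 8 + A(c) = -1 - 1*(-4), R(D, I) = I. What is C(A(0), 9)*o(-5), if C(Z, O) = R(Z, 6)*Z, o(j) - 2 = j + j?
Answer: 240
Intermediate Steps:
o(j) = 2 + 2*j (o(j) = 2 + (j + j) = 2 + 2*j)
A(c) = -5 (A(c) = -8 + (-1 - 1*(-4)) = -8 + (-1 + 4) = -8 + 3 = -5)
C(Z, O) = 6*Z
C(A(0), 9)*o(-5) = (6*(-5))*(2 + 2*(-5)) = -30*(2 - 10) = -30*(-8) = 240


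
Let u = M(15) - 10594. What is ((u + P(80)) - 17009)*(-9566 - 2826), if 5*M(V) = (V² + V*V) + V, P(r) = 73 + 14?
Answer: 339825816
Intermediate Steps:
P(r) = 87
M(V) = V/5 + 2*V²/5 (M(V) = ((V² + V*V) + V)/5 = ((V² + V²) + V)/5 = (2*V² + V)/5 = (V + 2*V²)/5 = V/5 + 2*V²/5)
u = -10501 (u = (⅕)*15*(1 + 2*15) - 10594 = (⅕)*15*(1 + 30) - 10594 = (⅕)*15*31 - 10594 = 93 - 10594 = -10501)
((u + P(80)) - 17009)*(-9566 - 2826) = ((-10501 + 87) - 17009)*(-9566 - 2826) = (-10414 - 17009)*(-12392) = -27423*(-12392) = 339825816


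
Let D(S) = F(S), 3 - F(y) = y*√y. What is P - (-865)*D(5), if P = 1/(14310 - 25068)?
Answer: 27917009/10758 - 4325*√5 ≈ -7076.0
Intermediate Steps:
F(y) = 3 - y^(3/2) (F(y) = 3 - y*√y = 3 - y^(3/2))
D(S) = 3 - S^(3/2)
P = -1/10758 (P = 1/(-10758) = -1/10758 ≈ -9.2954e-5)
P - (-865)*D(5) = -1/10758 - (-865)*(3 - 5^(3/2)) = -1/10758 - (-865)*(3 - 5*√5) = -1/10758 - (-2595 + 4325*√5) = -1/10758 + (2595 - 4325*√5) = 27917009/10758 - 4325*√5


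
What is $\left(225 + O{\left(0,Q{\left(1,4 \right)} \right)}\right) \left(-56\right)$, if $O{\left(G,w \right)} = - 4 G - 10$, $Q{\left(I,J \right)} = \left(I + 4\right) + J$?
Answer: $-12040$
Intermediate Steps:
$Q{\left(I,J \right)} = 4 + I + J$ ($Q{\left(I,J \right)} = \left(4 + I\right) + J = 4 + I + J$)
$O{\left(G,w \right)} = -10 - 4 G$
$\left(225 + O{\left(0,Q{\left(1,4 \right)} \right)}\right) \left(-56\right) = \left(225 - 10\right) \left(-56\right) = 215 \left(-56\right) = -12040$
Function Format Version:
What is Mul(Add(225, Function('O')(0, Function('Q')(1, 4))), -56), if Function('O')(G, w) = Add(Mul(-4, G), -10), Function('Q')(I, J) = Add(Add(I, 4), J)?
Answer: -12040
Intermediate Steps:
Function('Q')(I, J) = Add(4, I, J) (Function('Q')(I, J) = Add(Add(4, I), J) = Add(4, I, J))
Function('O')(G, w) = Add(-10, Mul(-4, G))
Mul(Add(225, Function('O')(0, Function('Q')(1, 4))), -56) = Mul(Add(225, Add(-10, Mul(-4, 0))), -56) = Mul(Add(225, Add(-10, 0)), -56) = Mul(Add(225, -10), -56) = Mul(215, -56) = -12040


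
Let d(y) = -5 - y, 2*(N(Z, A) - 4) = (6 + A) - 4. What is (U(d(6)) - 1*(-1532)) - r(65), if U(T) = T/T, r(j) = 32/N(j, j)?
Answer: 114911/75 ≈ 1532.1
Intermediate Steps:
N(Z, A) = 5 + A/2 (N(Z, A) = 4 + ((6 + A) - 4)/2 = 4 + (2 + A)/2 = 4 + (1 + A/2) = 5 + A/2)
r(j) = 32/(5 + j/2)
U(T) = 1
(U(d(6)) - 1*(-1532)) - r(65) = (1 - 1*(-1532)) - 64/(10 + 65) = (1 + 1532) - 64/75 = 1533 - 64/75 = 114911/75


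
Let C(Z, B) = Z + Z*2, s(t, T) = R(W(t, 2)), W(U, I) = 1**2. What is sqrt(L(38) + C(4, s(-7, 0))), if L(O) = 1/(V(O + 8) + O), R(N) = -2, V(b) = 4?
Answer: sqrt(21210)/42 ≈ 3.4675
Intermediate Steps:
W(U, I) = 1
s(t, T) = -2
C(Z, B) = 3*Z (C(Z, B) = Z + 2*Z = 3*Z)
L(O) = 1/(4 + O)
sqrt(L(38) + C(4, s(-7, 0))) = sqrt(1/(4 + 38) + 3*4) = sqrt(1/42 + 12) = sqrt(505/42) = sqrt(21210)/42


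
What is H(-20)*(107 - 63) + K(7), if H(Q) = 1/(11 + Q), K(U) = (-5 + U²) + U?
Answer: 415/9 ≈ 46.111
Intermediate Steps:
K(U) = -5 + U + U²
H(-20)*(107 - 63) + K(7) = (107 - 63)/(11 - 20) + (-5 + 7 + 7²) = 44/(-9) + (-5 + 7 + 49) = -⅑*44 + 51 = -44/9 + 51 = 415/9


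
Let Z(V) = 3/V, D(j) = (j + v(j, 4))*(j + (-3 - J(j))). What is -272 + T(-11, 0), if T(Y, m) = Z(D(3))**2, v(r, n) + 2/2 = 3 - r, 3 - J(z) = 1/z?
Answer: -69551/256 ≈ -271.68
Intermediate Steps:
J(z) = 3 - 1/z
v(r, n) = 2 - r (v(r, n) = -1 + (3 - r) = 2 - r)
D(j) = -12 + 2*j + 2/j (D(j) = (j + (2 - j))*(j + (-3 - (3 - 1/j))) = 2*(j + (-3 + (-3 + 1/j))) = 2*(j + (-6 + 1/j)) = 2*(-6 + j + 1/j) = -12 + 2*j + 2/j)
T(Y, m) = 81/256 (T(Y, m) = (3/(-12 + 2*3 + 2/3))**2 = (3/(-12 + 6 + 2*(1/3)))**2 = (3/(-12 + 6 + 2/3))**2 = (3/(-16/3))**2 = (3*(-3/16))**2 = (-9/16)**2 = 81/256)
-272 + T(-11, 0) = -272 + 81/256 = -69551/256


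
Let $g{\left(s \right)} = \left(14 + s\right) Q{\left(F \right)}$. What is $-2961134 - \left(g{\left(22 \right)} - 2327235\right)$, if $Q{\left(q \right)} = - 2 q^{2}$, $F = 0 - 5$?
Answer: $-632099$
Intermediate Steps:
$F = -5$ ($F = 0 - 5 = -5$)
$g{\left(s \right)} = -700 - 50 s$ ($g{\left(s \right)} = \left(14 + s\right) \left(- 2 \left(-5\right)^{2}\right) = \left(14 + s\right) \left(\left(-2\right) 25\right) = \left(14 + s\right) \left(-50\right) = -700 - 50 s$)
$-2961134 - \left(g{\left(22 \right)} - 2327235\right) = -2961134 - \left(\left(-700 - 1100\right) - 2327235\right) = -2961134 - \left(-1800 - 2327235\right) = -2961134 - -2329035 = -2961134 + 2329035 = -632099$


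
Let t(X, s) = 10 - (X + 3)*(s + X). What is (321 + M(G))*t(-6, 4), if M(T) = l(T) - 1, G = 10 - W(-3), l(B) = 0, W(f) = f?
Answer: 1280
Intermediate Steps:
t(X, s) = 10 - (3 + X)*(X + s)
G = 13 (G = 10 - 1*(-3) = 10 + 3 = 13)
M(T) = -1 (M(T) = 0 - 1 = -1)
(321 + M(G))*t(-6, 4) = (321 - 1)*(10 - 1*(-6)² - 3*(-6) - 3*4 - 1*(-6)*4) = 320*(10 - 1*36 + 18 - 12 + 24) = 320*(10 - 36 + 18 - 12 + 24) = 320*4 = 1280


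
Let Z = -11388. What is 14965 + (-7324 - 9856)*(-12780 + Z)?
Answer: 415221205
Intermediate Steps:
14965 + (-7324 - 9856)*(-12780 + Z) = 14965 + (-7324 - 9856)*(-12780 - 11388) = 14965 - 17180*(-24168) = 14965 + 415206240 = 415221205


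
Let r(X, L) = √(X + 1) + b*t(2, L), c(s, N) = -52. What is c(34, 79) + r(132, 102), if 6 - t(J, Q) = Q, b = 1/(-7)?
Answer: -268/7 + √133 ≈ -26.753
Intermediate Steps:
b = -⅐ ≈ -0.14286
t(J, Q) = 6 - Q
r(X, L) = -6/7 + √(1 + X) + L/7 (r(X, L) = √(X + 1) - (6 - L)/7 = √(1 + X) + (-6/7 + L/7) = -6/7 + √(1 + X) + L/7)
c(34, 79) + r(132, 102) = -52 + (-6/7 + √(1 + 132) + (⅐)*102) = -52 + (-6/7 + √133 + 102/7) = -52 + (96/7 + √133) = -268/7 + √133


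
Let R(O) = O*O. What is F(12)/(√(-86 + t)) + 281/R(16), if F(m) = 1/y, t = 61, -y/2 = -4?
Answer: 281/256 - I/40 ≈ 1.0977 - 0.025*I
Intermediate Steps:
y = 8 (y = -2*(-4) = 8)
R(O) = O²
F(m) = ⅛ (F(m) = 1/8 = ⅛)
F(12)/(√(-86 + t)) + 281/R(16) = 1/(8*(√(-86 + 61))) + 281/(16²) = 1/(8*(√(-25))) + 281/256 = 1/(8*((5*I))) + 281*(1/256) = (-I/5)/8 + 281/256 = -I/40 + 281/256 = 281/256 - I/40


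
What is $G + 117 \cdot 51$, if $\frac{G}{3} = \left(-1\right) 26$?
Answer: $5889$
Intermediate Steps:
$G = -78$ ($G = 3 \left(\left(-1\right) 26\right) = 3 \left(-26\right) = -78$)
$G + 117 \cdot 51 = -78 + 117 \cdot 51 = -78 + 5967 = 5889$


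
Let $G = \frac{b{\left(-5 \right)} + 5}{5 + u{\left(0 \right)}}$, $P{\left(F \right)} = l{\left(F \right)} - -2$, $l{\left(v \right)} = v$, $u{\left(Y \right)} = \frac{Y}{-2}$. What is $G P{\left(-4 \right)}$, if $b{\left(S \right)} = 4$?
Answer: $- \frac{18}{5} \approx -3.6$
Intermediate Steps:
$u{\left(Y \right)} = - \frac{Y}{2}$ ($u{\left(Y \right)} = Y \left(- \frac{1}{2}\right) = - \frac{Y}{2}$)
$P{\left(F \right)} = 2 + F$ ($P{\left(F \right)} = F - -2 = F + 2 = 2 + F$)
$G = \frac{9}{5}$ ($G = \frac{4 + 5}{5 - 0} = \frac{1}{5 + 0} \cdot 9 = \frac{1}{5} \cdot 9 = \frac{9}{5} \approx 1.8$)
$G P{\left(-4 \right)} = \frac{9 \left(2 - 4\right)}{5} = \frac{9}{5} \left(-2\right) = - \frac{18}{5}$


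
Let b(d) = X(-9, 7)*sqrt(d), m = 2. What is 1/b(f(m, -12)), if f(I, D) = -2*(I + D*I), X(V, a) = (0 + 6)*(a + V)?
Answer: -sqrt(11)/264 ≈ -0.012563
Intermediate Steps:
X(V, a) = 6*V + 6*a (X(V, a) = 6*(V + a) = 6*V + 6*a)
f(I, D) = -2*I - 2*D*I
b(d) = -12*sqrt(d) (b(d) = (6*(-9) + 6*7)*sqrt(d) = (-54 + 42)*sqrt(d) = -12*sqrt(d))
1/b(f(m, -12)) = 1/(-12*2*sqrt(11)) = 1/(-24*sqrt(11)) = -sqrt(11)/264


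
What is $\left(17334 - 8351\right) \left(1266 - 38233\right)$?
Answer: $-332074561$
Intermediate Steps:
$\left(17334 - 8351\right) \left(1266 - 38233\right) = \left(17334 + \left(-23818 + 15467\right)\right) \left(-36967\right) = \left(17334 - 8351\right) \left(-36967\right) = 8983 \left(-36967\right) = -332074561$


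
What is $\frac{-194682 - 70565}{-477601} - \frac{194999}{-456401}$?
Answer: $\frac{214190713446}{217977574001} \approx 0.98263$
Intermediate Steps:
$\frac{-194682 - 70565}{-477601} - \frac{194999}{-456401} = \left(-194682 - 70565\right) \left(- \frac{1}{477601}\right) - - \frac{194999}{456401} = \left(-265247\right) \left(- \frac{1}{477601}\right) + \frac{194999}{456401} = \frac{265247}{477601} + \frac{194999}{456401} = \frac{214190713446}{217977574001}$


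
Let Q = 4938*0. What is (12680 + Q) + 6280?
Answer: 18960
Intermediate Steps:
Q = 0
(12680 + Q) + 6280 = (12680 + 0) + 6280 = 12680 + 6280 = 18960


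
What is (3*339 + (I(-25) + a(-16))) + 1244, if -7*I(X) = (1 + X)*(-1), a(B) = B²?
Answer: 17595/7 ≈ 2513.6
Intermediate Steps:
I(X) = ⅐ + X/7 (I(X) = -(1 + X)*(-1)/7 = -(-1 - X)/7 = ⅐ + X/7)
(3*339 + (I(-25) + a(-16))) + 1244 = (3*339 + ((⅐ + (⅐)*(-25)) + (-16)²)) + 1244 = (1017 + ((⅐ - 25/7) + 256)) + 1244 = (1017 + (-24/7 + 256)) + 1244 = (1017 + 1768/7) + 1244 = 8887/7 + 1244 = 17595/7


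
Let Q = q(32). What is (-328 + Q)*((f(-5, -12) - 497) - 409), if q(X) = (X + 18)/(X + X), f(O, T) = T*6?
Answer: 5120319/16 ≈ 3.2002e+5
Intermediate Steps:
f(O, T) = 6*T
q(X) = (18 + X)/(2*X) (q(X) = (18 + X)/((2*X)) = (18 + X)*(1/(2*X)) = (18 + X)/(2*X))
Q = 25/32 (Q = (½)*(18 + 32)/32 = (½)*(1/32)*50 = 25/32 ≈ 0.78125)
(-328 + Q)*((f(-5, -12) - 497) - 409) = (-328 + 25/32)*((6*(-12) - 497) - 409) = -10471*((-72 - 497) - 409)/32 = -10471*(-569 - 409)/32 = -10471/32*(-978) = 5120319/16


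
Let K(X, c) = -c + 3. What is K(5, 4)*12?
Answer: -12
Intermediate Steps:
K(X, c) = 3 - c
K(5, 4)*12 = (3 - 1*4)*12 = (3 - 4)*12 = -1*12 = -12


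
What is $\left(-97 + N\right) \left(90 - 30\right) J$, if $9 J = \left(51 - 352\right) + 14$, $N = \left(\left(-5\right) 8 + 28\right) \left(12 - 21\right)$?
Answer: $- \frac{63140}{3} \approx -21047.0$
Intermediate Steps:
$N = 108$ ($N = \left(-40 + 28\right) \left(-9\right) = \left(-12\right) \left(-9\right) = 108$)
$J = - \frac{287}{9}$ ($J = \frac{\left(51 - 352\right) + 14}{9} = \frac{-301 + 14}{9} = \frac{1}{9} \left(-287\right) = - \frac{287}{9} \approx -31.889$)
$\left(-97 + N\right) \left(90 - 30\right) J = \left(-97 + 108\right) \left(90 - 30\right) \left(- \frac{287}{9}\right) = 11 \cdot 60 \left(- \frac{287}{9}\right) = 660 \left(- \frac{287}{9}\right) = - \frac{63140}{3}$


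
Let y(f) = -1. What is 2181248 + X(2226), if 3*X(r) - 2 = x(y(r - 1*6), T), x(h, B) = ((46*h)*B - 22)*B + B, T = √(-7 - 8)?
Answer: 6544436/3 - 7*I*√15 ≈ 2.1815e+6 - 27.111*I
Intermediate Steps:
T = I*√15 (T = √(-15) = I*√15 ≈ 3.873*I)
x(h, B) = B + B*(-22 + 46*B*h) (x(h, B) = (46*B*h - 22)*B + B = (-22 + 46*B*h)*B + B = B*(-22 + 46*B*h) + B = B + B*(-22 + 46*B*h))
X(r) = ⅔ + I*√15*(-21 - 46*I*√15)/3 (X(r) = ⅔ + ((I*√15)*(-21 + 46*(I*√15)*(-1)))/3 = ⅔ + ((I*√15)*(-21 - 46*I*√15))/3 = ⅔ + (I*√15*(-21 - 46*I*√15))/3 = ⅔ + I*√15*(-21 - 46*I*√15)/3)
2181248 + X(2226) = 2181248 + (692/3 - 7*I*√15) = 6544436/3 - 7*I*√15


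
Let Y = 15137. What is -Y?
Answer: -15137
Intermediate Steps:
-Y = -1*15137 = -15137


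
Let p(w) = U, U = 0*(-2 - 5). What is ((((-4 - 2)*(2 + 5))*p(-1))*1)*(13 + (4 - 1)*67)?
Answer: 0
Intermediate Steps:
U = 0 (U = 0*(-7) = 0)
p(w) = 0
((((-4 - 2)*(2 + 5))*p(-1))*1)*(13 + (4 - 1)*67) = ((((-4 - 2)*(2 + 5))*0)*1)*(13 + (4 - 1)*67) = ((-6*7*0)*1)*(13 + 3*67) = (-42*0*1)*(13 + 201) = (0*1)*214 = 0*214 = 0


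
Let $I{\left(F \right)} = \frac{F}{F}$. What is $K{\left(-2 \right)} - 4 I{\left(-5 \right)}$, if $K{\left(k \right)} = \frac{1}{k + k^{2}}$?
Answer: $- \frac{7}{2} \approx -3.5$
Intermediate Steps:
$I{\left(F \right)} = 1$
$K{\left(-2 \right)} - 4 I{\left(-5 \right)} = \frac{1}{\left(-2\right) \left(1 - 2\right)} - 4 = - \frac{1}{2 \left(-1\right)} - 4 = \left(- \frac{1}{2}\right) \left(-1\right) - 4 = \frac{1}{2} - 4 = - \frac{7}{2}$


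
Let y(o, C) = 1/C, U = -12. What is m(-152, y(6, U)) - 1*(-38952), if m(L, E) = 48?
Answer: 39000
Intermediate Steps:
m(-152, y(6, U)) - 1*(-38952) = 48 - 1*(-38952) = 48 + 38952 = 39000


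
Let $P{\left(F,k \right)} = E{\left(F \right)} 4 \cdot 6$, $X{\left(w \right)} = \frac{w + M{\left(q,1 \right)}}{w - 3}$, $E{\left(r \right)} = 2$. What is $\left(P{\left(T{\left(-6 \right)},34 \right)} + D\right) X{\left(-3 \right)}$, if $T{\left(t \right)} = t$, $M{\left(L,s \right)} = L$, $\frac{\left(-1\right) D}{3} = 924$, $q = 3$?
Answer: $0$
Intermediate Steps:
$D = -2772$ ($D = \left(-3\right) 924 = -2772$)
$X{\left(w \right)} = \frac{3 + w}{-3 + w}$ ($X{\left(w \right)} = \frac{w + 3}{w - 3} = \frac{3 + w}{-3 + w}$)
$P{\left(F,k \right)} = 48$ ($P{\left(F,k \right)} = 2 \cdot 4 \cdot 6 = 8 \cdot 6 = 48$)
$\left(P{\left(T{\left(-6 \right)},34 \right)} + D\right) X{\left(-3 \right)} = \left(48 - 2772\right) \frac{3 - 3}{-3 - 3} = - 2724 \frac{1}{-6} \cdot 0 = - 2724 \left(\left(- \frac{1}{6}\right) 0\right) = \left(-2724\right) 0 = 0$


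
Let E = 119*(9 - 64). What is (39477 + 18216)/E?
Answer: -57693/6545 ≈ -8.8148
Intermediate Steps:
E = -6545 (E = 119*(-55) = -6545)
(39477 + 18216)/E = (39477 + 18216)/(-6545) = 57693*(-1/6545) = -57693/6545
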